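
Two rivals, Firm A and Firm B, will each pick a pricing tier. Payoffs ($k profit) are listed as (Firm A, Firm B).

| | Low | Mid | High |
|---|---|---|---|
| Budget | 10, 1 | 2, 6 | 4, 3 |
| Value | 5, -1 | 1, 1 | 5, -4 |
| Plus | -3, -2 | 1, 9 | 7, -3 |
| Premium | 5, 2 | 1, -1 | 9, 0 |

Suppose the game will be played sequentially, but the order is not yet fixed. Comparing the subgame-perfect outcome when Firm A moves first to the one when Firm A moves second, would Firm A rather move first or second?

If Firm A leads: Firm B's best replies are Budget→Mid, Value→Mid, Plus→Mid, Premium→Low; Firm A's induced payoffs 2, 1, 1, 5; outcome (Premium, Low), payoffs (5, 2).
If Firm B leads: Firm A's best replies are Low→Budget, Mid→Budget, High→Premium; Firm B's induced payoffs 1, 6, 0; outcome (Budget, Mid), payoffs (2, 6).
Firm A gets 5 moving first and 2 moving second, so Firm A prefers to move first.

first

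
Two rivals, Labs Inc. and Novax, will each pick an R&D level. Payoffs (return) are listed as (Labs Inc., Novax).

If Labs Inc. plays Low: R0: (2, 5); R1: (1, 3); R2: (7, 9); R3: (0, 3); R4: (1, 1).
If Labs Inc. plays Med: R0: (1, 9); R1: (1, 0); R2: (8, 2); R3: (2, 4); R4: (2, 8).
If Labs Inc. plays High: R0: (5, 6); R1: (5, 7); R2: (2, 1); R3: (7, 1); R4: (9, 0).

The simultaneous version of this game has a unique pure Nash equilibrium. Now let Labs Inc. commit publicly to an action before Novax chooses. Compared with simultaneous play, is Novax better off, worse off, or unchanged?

Work backward from Novax's decision.
- Low → Novax plays R2 (best of 5, 3, 9, 3, 1); Labs Inc. gets 7.
- Med → Novax plays R0 (best of 9, 0, 2, 4, 8); Labs Inc. gets 1.
- High → Novax plays R1 (best of 6, 7, 1, 1, 0); Labs Inc. gets 5.
Labs Inc.'s induced payoffs are 7, 1, 5, so Labs Inc. commits to Low. Subgame-perfect outcome: (Low, R2) with payoffs (7, 9).
Under simultaneous play:
Labs Inc.'s best replies: R0→High; R1→High; R2→Med; R3→High; R4→High.
Novax's best replies: Low→R2; Med→R0; High→R1.
The unique mutual best reply is (High, R1), giving (5, 7).
Novax earns 9 sequentially versus 7 at the Nash outcome: better off.

better off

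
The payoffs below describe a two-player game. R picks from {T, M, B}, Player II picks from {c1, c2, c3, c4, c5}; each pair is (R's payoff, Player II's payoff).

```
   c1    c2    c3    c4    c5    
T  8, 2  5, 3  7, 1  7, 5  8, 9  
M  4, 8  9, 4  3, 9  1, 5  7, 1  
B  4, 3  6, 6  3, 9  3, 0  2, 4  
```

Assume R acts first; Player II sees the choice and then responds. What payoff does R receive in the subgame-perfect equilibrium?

Solve by backward induction (R leads).
- T: BR = c5, leader payoff 8.
- M: BR = c3, leader payoff 3.
- B: BR = c3, leader payoff 3.
Maximizing over 8, 3, 3, R chooses T. Subgame-perfect outcome: (T, c5) with payoffs (8, 9).

8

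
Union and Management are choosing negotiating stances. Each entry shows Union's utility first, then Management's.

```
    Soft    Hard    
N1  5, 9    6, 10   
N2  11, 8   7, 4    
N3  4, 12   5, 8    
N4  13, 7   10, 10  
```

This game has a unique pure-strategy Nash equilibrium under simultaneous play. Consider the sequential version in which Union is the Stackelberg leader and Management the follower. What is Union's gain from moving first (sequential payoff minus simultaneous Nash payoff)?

Work backward from Management's decision.
- N1 → Management plays Hard (best of 9, 10); Union gets 6.
- N2 → Management plays Soft (best of 8, 4); Union gets 11.
- N3 → Management plays Soft (best of 12, 8); Union gets 4.
- N4 → Management plays Hard (best of 7, 10); Union gets 10.
Maximizing over 6, 11, 4, 10, Union chooses N2. Subgame-perfect outcome: (N2, Soft) with payoffs (11, 8).
Under simultaneous play:
Union's best replies: Soft→N4; Hard→N4.
Management's best replies: N1→Hard; N2→Soft; N3→Soft; N4→Hard.
The unique mutual best reply is (N4, Hard), giving (10, 10).
Union's commitment gain: 11 − 10 = 1.

1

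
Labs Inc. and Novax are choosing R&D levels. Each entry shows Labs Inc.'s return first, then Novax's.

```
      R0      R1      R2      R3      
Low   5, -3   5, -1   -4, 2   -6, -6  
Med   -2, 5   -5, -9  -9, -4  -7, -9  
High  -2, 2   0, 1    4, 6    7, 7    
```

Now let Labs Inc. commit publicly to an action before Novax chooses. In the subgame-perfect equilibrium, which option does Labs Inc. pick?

Solve by backward induction (Labs Inc. leads).
- Low: BR = R2, leader payoff -4.
- Med: BR = R0, leader payoff -2.
- High: BR = R3, leader payoff 7.
Among -4, -2, 7, the best is 7 at High. Subgame-perfect outcome: (High, R3) with payoffs (7, 7).

High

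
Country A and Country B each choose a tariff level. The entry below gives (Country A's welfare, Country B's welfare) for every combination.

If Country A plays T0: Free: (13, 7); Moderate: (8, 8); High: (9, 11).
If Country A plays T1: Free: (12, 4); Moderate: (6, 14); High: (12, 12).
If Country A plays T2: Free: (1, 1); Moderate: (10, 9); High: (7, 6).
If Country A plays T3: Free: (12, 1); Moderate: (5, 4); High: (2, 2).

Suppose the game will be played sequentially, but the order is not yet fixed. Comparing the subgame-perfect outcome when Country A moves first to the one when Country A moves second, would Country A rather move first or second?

If Country A leads: Country B's best replies are T0→High, T1→Moderate, T2→Moderate, T3→Moderate; Country A's induced payoffs 9, 6, 10, 5; outcome (T2, Moderate), payoffs (10, 9).
If Country B leads: Country A's best replies are Free→T0, Moderate→T2, High→T1; Country B's induced payoffs 7, 9, 12; outcome (T1, High), payoffs (12, 12).
Country A gets 10 moving first and 12 moving second, so Country A prefers to move second.

second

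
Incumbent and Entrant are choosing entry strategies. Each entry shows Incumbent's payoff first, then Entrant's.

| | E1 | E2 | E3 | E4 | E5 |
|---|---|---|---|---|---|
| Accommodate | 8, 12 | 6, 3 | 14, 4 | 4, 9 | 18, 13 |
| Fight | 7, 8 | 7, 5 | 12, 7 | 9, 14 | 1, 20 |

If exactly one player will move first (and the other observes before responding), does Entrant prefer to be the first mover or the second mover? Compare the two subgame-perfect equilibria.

first

If Incumbent leads: Entrant's best replies are Accommodate→E5, Fight→E5; Incumbent's induced payoffs 18, 1; outcome (Accommodate, E5), payoffs (18, 13).
If Entrant leads: Incumbent's best replies are E1→Accommodate, E2→Fight, E3→Accommodate, E4→Fight, E5→Accommodate; Entrant's induced payoffs 12, 5, 4, 14, 13; outcome (Fight, E4), payoffs (9, 14).
Entrant gets 14 moving first and 13 moving second, so Entrant prefers to move first.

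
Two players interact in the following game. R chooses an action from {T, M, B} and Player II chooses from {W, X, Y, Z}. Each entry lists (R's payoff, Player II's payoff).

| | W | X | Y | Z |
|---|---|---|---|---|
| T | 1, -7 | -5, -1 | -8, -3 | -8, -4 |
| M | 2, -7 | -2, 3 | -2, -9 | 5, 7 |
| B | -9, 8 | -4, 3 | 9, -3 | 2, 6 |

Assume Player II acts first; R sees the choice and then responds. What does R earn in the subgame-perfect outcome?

Work backward from R's decision.
- W: BR = M, leader payoff -7.
- X: BR = M, leader payoff 3.
- Y: BR = B, leader payoff -3.
- Z: BR = M, leader payoff 7.
Player II's induced payoffs are -7, 3, -3, 7, so Player II commits to Z. Subgame-perfect outcome: (M, Z) with payoffs (5, 7).

5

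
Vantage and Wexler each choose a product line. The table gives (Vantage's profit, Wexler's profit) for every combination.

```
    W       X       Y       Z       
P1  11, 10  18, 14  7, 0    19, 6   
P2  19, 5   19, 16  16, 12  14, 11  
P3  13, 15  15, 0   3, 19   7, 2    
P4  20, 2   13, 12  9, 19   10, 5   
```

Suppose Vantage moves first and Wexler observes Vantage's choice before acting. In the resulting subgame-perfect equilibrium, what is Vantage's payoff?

19

Backward induction with Vantage moving first.
- P1: BR = X, leader payoff 18.
- P2: BR = X, leader payoff 19.
- P3: BR = Y, leader payoff 3.
- P4: BR = Y, leader payoff 9.
Vantage's induced payoffs are 18, 19, 3, 9, so Vantage commits to P2. Subgame-perfect outcome: (P2, X) with payoffs (19, 16).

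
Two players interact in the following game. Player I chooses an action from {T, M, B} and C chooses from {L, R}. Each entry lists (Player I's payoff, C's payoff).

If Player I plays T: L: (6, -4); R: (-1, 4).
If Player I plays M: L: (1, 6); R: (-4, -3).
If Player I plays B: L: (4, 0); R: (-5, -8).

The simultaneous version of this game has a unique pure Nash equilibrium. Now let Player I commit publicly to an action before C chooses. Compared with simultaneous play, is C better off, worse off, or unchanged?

worse off

Work backward from C's decision.
- T → C plays R (best of -4, 4); Player I gets -1.
- M → C plays L (best of 6, -3); Player I gets 1.
- B → C plays L (best of 0, -8); Player I gets 4.
Among -1, 1, 4, the best is 4 at B. Subgame-perfect outcome: (B, L) with payoffs (4, 0).
Now find the simultaneous Nash equilibrium.
Player I's best replies: L→T; R→T.
C's best replies: T→R; M→L; B→L.
Only (T, R) has each player best-responding; Nash payoffs (-1, 4).
C earns 0 sequentially versus 4 at the Nash outcome: worse off.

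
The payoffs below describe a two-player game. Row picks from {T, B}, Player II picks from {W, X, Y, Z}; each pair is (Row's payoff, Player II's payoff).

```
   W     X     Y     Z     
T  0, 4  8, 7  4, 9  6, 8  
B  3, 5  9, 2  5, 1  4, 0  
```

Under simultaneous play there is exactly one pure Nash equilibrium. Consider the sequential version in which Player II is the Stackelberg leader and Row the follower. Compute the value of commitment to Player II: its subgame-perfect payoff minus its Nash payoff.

Solve by backward induction (Player II leads).
- W: Row compares 0, 3 and picks B; Player II would get 5.
- X: Row compares 8, 9 and picks B; Player II would get 2.
- Y: Row compares 4, 5 and picks B; Player II would get 1.
- Z: Row compares 6, 4 and picks T; Player II would get 8.
Among 5, 2, 1, 8, the best is 8 at Z. Subgame-perfect outcome: (T, Z) with payoffs (6, 8).
Under simultaneous play:
Row's best replies: W→B; X→B; Y→B; Z→T.
Player II's best replies: T→Y; B→W.
Only (B, W) has each player best-responding; Nash payoffs (3, 5).
Player II's commitment gain: 8 − 5 = 3.

3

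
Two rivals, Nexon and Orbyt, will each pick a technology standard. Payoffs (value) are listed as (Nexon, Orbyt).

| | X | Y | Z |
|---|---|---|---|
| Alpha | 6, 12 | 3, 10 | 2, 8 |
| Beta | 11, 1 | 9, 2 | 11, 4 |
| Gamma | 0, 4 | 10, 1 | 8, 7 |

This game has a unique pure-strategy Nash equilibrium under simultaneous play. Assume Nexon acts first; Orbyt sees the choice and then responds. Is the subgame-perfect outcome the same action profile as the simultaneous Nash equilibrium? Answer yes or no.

yes

Backward induction with Nexon moving first.
- Alpha → Orbyt plays X (best of 12, 10, 8); Nexon gets 6.
- Beta → Orbyt plays Z (best of 1, 2, 4); Nexon gets 11.
- Gamma → Orbyt plays Z (best of 4, 1, 7); Nexon gets 8.
Among 6, 11, 8, the best is 11 at Beta. Subgame-perfect outcome: (Beta, Z) with payoffs (11, 4).
For the simultaneous game, intersect best replies.
Nexon's best replies: X→Beta; Y→Gamma; Z→Beta.
Orbyt's best replies: Alpha→X; Beta→Z; Gamma→Z.
Only (Beta, Z) has each player best-responding; Nash payoffs (11, 4).
Sequential outcome (Beta, Z) coincides with the Nash profile (Beta, Z).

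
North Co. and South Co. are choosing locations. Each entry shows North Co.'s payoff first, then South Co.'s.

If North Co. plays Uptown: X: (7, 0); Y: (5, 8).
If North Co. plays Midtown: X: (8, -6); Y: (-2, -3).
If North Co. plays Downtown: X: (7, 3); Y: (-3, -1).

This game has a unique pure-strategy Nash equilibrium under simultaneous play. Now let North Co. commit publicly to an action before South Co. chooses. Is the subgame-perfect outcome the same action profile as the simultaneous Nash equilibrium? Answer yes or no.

South Co. best-responds to each possible North Co. move:
- Uptown: BR = Y, leader payoff 5.
- Midtown: BR = Y, leader payoff -2.
- Downtown: BR = X, leader payoff 7.
Among 5, -2, 7, the best is 7 at Downtown. Subgame-perfect outcome: (Downtown, X) with payoffs (7, 3).
For the simultaneous game, intersect best replies.
North Co.'s best replies: X→Midtown; Y→Uptown.
South Co.'s best replies: Uptown→Y; Midtown→Y; Downtown→X.
Only (Uptown, Y) has each player best-responding; Nash payoffs (5, 8).
Sequential outcome (Downtown, X) differs from the Nash profile (Uptown, Y).

no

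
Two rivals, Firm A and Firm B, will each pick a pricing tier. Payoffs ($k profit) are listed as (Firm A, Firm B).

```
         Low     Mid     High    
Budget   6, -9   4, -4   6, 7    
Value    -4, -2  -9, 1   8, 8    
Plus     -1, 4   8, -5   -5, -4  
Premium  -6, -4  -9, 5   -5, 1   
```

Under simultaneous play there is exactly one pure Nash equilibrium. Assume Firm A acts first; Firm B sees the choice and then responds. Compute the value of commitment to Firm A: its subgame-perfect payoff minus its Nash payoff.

0

Work backward from Firm B's decision.
- Budget → Firm B plays High (best of -9, -4, 7); Firm A gets 6.
- Value → Firm B plays High (best of -2, 1, 8); Firm A gets 8.
- Plus → Firm B plays Low (best of 4, -5, -4); Firm A gets -1.
- Premium → Firm B plays Mid (best of -4, 5, 1); Firm A gets -9.
Among 6, 8, -1, -9, the best is 8 at Value. Subgame-perfect outcome: (Value, High) with payoffs (8, 8).
Now find the simultaneous Nash equilibrium.
Firm A's best replies: Low→Budget; Mid→Plus; High→Value.
Firm B's best replies: Budget→High; Value→High; Plus→Low; Premium→Mid.
Only (Value, High) has each player best-responding; Nash payoffs (8, 8).
Firm A's commitment gain: 8 − 8 = 0.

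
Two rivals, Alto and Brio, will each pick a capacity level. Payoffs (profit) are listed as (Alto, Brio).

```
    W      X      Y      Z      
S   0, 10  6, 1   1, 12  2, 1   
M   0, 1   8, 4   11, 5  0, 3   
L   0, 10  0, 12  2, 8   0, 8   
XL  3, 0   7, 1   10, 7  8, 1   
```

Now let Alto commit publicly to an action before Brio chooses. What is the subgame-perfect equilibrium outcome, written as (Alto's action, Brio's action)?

Solve by backward induction (Alto leads).
- S → Brio plays Y (best of 10, 1, 12, 1); Alto gets 1.
- M → Brio plays Y (best of 1, 4, 5, 3); Alto gets 11.
- L → Brio plays X (best of 10, 12, 8, 8); Alto gets 0.
- XL → Brio plays Y (best of 0, 1, 7, 1); Alto gets 10.
Among 1, 11, 0, 10, the best is 11 at M. Subgame-perfect outcome: (M, Y) with payoffs (11, 5).

(M, Y)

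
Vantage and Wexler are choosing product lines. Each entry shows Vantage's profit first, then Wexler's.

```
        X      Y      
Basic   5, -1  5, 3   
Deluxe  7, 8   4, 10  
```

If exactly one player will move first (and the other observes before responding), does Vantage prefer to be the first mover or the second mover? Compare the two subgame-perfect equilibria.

second

If Vantage leads: Wexler's best replies are Basic→Y, Deluxe→Y; Vantage's induced payoffs 5, 4; outcome (Basic, Y), payoffs (5, 3).
If Wexler leads: Vantage's best replies are X→Deluxe, Y→Basic; Wexler's induced payoffs 8, 3; outcome (Deluxe, X), payoffs (7, 8).
Vantage gets 5 moving first and 7 moving second, so Vantage prefers to move second.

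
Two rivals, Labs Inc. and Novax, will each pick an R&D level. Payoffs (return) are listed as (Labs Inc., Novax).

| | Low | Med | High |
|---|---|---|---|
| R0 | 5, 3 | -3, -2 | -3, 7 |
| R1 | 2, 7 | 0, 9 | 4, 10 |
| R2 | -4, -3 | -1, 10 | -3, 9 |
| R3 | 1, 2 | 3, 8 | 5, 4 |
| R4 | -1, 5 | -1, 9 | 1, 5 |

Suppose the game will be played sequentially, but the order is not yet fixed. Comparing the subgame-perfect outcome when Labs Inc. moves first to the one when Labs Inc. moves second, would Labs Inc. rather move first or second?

If Labs Inc. leads: Novax's best replies are R0→High, R1→High, R2→Med, R3→Med, R4→Med; Labs Inc.'s induced payoffs -3, 4, -1, 3, -1; outcome (R1, High), payoffs (4, 10).
If Novax leads: Labs Inc.'s best replies are Low→R0, Med→R3, High→R3; Novax's induced payoffs 3, 8, 4; outcome (R3, Med), payoffs (3, 8).
Labs Inc. gets 4 moving first and 3 moving second, so Labs Inc. prefers to move first.

first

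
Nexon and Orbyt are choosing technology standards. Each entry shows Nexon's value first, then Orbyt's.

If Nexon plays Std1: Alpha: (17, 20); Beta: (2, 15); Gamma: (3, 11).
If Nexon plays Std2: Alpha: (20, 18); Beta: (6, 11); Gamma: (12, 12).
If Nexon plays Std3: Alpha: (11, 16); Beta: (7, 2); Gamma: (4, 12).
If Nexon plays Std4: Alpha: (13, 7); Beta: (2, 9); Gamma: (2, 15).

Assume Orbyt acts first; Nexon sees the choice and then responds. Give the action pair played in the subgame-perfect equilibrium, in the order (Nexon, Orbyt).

Solve by backward induction (Orbyt leads).
- Alpha: BR = Std2, leader payoff 18.
- Beta: BR = Std3, leader payoff 2.
- Gamma: BR = Std2, leader payoff 12.
Orbyt's induced payoffs are 18, 2, 12, so Orbyt commits to Alpha. Subgame-perfect outcome: (Std2, Alpha) with payoffs (20, 18).

(Std2, Alpha)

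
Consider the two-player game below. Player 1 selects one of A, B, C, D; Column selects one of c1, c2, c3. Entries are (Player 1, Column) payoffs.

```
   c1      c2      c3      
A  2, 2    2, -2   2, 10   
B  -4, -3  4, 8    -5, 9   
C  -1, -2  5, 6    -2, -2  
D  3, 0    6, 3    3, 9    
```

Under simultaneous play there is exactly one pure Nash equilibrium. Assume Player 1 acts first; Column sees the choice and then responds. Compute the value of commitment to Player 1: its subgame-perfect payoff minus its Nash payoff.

Backward induction with Player 1 moving first.
- A → Column plays c3 (best of 2, -2, 10); Player 1 gets 2.
- B → Column plays c3 (best of -3, 8, 9); Player 1 gets -5.
- C → Column plays c2 (best of -2, 6, -2); Player 1 gets 5.
- D → Column plays c3 (best of 0, 3, 9); Player 1 gets 3.
Among 2, -5, 5, 3, the best is 5 at C. Subgame-perfect outcome: (C, c2) with payoffs (5, 6).
Under simultaneous play:
Player 1's best replies: c1→D; c2→D; c3→D.
Column's best replies: A→c3; B→c3; C→c2; D→c3.
Only (D, c3) has each player best-responding; Nash payoffs (3, 9).
Player 1's commitment gain: 5 − 3 = 2.

2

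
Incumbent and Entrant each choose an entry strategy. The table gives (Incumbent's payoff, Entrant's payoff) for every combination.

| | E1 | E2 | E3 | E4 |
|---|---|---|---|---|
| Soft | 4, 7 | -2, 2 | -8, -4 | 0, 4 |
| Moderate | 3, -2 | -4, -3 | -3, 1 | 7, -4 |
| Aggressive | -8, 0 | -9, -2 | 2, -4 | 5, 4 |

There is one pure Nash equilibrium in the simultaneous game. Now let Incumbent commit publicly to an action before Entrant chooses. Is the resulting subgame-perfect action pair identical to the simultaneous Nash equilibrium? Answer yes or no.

no

Solve by backward induction (Incumbent leads).
- Soft → Entrant plays E1 (best of 7, 2, -4, 4); Incumbent gets 4.
- Moderate → Entrant plays E3 (best of -2, -3, 1, -4); Incumbent gets -3.
- Aggressive → Entrant plays E4 (best of 0, -2, -4, 4); Incumbent gets 5.
Incumbent's induced payoffs are 4, -3, 5, so Incumbent commits to Aggressive. Subgame-perfect outcome: (Aggressive, E4) with payoffs (5, 4).
Under simultaneous play:
Incumbent's best replies: E1→Soft; E2→Soft; E3→Aggressive; E4→Moderate.
Entrant's best replies: Soft→E1; Moderate→E3; Aggressive→E4.
The unique mutual best reply is (Soft, E1), giving (4, 7).
Sequential outcome (Aggressive, E4) differs from the Nash profile (Soft, E1).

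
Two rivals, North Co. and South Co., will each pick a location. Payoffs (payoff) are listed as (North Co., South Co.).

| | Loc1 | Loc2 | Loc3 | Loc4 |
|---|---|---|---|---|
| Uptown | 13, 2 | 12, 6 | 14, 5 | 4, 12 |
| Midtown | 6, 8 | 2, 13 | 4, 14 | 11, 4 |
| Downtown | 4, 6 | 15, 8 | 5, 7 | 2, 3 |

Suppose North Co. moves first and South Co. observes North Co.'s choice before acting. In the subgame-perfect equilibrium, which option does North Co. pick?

Work backward from South Co.'s decision.
- Uptown: South Co. compares 2, 6, 5, 12 and picks Loc4; North Co. would get 4.
- Midtown: South Co. compares 8, 13, 14, 4 and picks Loc3; North Co. would get 4.
- Downtown: South Co. compares 6, 8, 7, 3 and picks Loc2; North Co. would get 15.
North Co.'s induced payoffs are 4, 4, 15, so North Co. commits to Downtown. Subgame-perfect outcome: (Downtown, Loc2) with payoffs (15, 8).

Downtown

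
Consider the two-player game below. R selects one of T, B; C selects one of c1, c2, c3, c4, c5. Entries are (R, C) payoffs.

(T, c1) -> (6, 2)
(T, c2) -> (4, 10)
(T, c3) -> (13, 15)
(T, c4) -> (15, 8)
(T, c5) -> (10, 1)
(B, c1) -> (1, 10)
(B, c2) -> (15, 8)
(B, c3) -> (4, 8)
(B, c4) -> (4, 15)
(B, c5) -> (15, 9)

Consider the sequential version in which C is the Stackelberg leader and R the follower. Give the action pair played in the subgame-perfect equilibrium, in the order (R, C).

Work backward from R's decision.
- c1: R compares 6, 1 and picks T; C would get 2.
- c2: R compares 4, 15 and picks B; C would get 8.
- c3: R compares 13, 4 and picks T; C would get 15.
- c4: R compares 15, 4 and picks T; C would get 8.
- c5: R compares 10, 15 and picks B; C would get 9.
C's induced payoffs are 2, 8, 15, 8, 9, so C commits to c3. Subgame-perfect outcome: (T, c3) with payoffs (13, 15).

(T, c3)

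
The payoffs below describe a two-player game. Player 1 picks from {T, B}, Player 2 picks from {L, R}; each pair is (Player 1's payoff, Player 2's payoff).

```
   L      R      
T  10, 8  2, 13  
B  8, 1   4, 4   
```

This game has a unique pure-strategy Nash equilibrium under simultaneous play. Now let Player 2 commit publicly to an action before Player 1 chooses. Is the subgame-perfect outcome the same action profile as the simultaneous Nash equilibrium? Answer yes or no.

no

Backward induction with Player 2 moving first.
- L: BR = T, leader payoff 8.
- R: BR = B, leader payoff 4.
Player 2's induced payoffs are 8, 4, so Player 2 commits to L. Subgame-perfect outcome: (T, L) with payoffs (10, 8).
Under simultaneous play:
Player 1's best replies: L→T; R→B.
Player 2's best replies: T→R; B→R.
The unique mutual best reply is (B, R), giving (4, 4).
Sequential outcome (T, L) differs from the Nash profile (B, R).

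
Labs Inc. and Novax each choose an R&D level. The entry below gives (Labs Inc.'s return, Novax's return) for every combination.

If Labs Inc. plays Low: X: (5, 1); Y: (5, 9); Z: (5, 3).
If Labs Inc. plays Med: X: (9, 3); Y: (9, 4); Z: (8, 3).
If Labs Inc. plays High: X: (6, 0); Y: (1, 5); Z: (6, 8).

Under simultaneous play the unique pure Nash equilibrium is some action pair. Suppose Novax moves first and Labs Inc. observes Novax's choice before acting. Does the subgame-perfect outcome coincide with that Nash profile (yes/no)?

yes

Solve by backward induction (Novax leads).
- X: BR = Med, leader payoff 3.
- Y: BR = Med, leader payoff 4.
- Z: BR = Med, leader payoff 3.
Novax's induced payoffs are 3, 4, 3, so Novax commits to Y. Subgame-perfect outcome: (Med, Y) with payoffs (9, 4).
Under simultaneous play:
Labs Inc.'s best replies: X→Med; Y→Med; Z→Med.
Novax's best replies: Low→Y; Med→Y; High→Z.
The unique mutual best reply is (Med, Y), giving (9, 4).
Sequential outcome (Med, Y) coincides with the Nash profile (Med, Y).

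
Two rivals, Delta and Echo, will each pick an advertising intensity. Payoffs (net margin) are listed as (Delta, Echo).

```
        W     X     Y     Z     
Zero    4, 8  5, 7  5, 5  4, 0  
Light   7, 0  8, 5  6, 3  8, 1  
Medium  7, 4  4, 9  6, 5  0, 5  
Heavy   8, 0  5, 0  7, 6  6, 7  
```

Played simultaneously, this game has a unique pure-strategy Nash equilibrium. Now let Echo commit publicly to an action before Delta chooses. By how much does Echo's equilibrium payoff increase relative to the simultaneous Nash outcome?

Backward induction with Echo moving first.
- W → Delta plays Heavy (best of 4, 7, 7, 8); Echo gets 0.
- X → Delta plays Light (best of 5, 8, 4, 5); Echo gets 5.
- Y → Delta plays Heavy (best of 5, 6, 6, 7); Echo gets 6.
- Z → Delta plays Light (best of 4, 8, 0, 6); Echo gets 1.
Among 0, 5, 6, 1, the best is 6 at Y. Subgame-perfect outcome: (Heavy, Y) with payoffs (7, 6).
For the simultaneous game, intersect best replies.
Delta's best replies: W→Heavy; X→Light; Y→Heavy; Z→Light.
Echo's best replies: Zero→W; Light→X; Medium→X; Heavy→Z.
Only (Light, X) has each player best-responding; Nash payoffs (8, 5).
Echo's commitment gain: 6 − 5 = 1.

1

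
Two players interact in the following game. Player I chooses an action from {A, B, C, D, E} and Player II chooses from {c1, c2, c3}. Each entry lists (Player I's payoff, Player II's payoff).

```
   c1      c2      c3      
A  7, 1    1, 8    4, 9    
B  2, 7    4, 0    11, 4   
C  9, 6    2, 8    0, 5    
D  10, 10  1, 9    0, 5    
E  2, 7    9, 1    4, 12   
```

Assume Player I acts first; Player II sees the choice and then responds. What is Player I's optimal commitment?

Solve by backward induction (Player I leads).
- A: Player II compares 1, 8, 9 and picks c3; Player I would get 4.
- B: Player II compares 7, 0, 4 and picks c1; Player I would get 2.
- C: Player II compares 6, 8, 5 and picks c2; Player I would get 2.
- D: Player II compares 10, 9, 5 and picks c1; Player I would get 10.
- E: Player II compares 7, 1, 12 and picks c3; Player I would get 4.
Maximizing over 4, 2, 2, 10, 4, Player I chooses D. Subgame-perfect outcome: (D, c1) with payoffs (10, 10).

D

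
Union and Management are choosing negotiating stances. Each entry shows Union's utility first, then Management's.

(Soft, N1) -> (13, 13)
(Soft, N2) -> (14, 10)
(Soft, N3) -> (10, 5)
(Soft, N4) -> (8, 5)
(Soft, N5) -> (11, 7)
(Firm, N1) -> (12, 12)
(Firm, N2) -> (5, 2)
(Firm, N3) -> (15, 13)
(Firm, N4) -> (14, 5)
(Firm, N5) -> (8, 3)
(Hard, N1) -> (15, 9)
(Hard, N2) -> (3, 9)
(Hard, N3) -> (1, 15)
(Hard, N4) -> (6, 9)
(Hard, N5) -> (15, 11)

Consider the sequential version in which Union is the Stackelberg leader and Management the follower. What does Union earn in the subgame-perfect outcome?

15

Solve by backward induction (Union leads).
- Soft → Management plays N1 (best of 13, 10, 5, 5, 7); Union gets 13.
- Firm → Management plays N3 (best of 12, 2, 13, 5, 3); Union gets 15.
- Hard → Management plays N3 (best of 9, 9, 15, 9, 11); Union gets 1.
Maximizing over 13, 15, 1, Union chooses Firm. Subgame-perfect outcome: (Firm, N3) with payoffs (15, 13).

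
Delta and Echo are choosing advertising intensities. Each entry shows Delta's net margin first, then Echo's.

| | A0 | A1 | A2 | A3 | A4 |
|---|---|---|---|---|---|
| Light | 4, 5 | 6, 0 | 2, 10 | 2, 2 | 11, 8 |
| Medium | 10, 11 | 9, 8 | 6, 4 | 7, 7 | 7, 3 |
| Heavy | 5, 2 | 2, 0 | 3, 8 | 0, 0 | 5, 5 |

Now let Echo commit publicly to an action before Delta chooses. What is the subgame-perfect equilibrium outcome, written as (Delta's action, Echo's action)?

(Medium, A0)

Solve by backward induction (Echo leads).
- A0: BR = Medium, leader payoff 11.
- A1: BR = Medium, leader payoff 8.
- A2: BR = Medium, leader payoff 4.
- A3: BR = Medium, leader payoff 7.
- A4: BR = Light, leader payoff 8.
Among 11, 8, 4, 7, 8, the best is 11 at A0. Subgame-perfect outcome: (Medium, A0) with payoffs (10, 11).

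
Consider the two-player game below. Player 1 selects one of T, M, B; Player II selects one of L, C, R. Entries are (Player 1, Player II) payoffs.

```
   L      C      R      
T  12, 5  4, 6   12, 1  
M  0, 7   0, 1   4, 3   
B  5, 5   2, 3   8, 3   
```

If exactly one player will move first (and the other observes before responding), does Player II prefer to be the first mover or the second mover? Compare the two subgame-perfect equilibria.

If Player 1 leads: Player II's best replies are T→C, M→L, B→L; Player 1's induced payoffs 4, 0, 5; outcome (B, L), payoffs (5, 5).
If Player II leads: Player 1's best replies are L→T, C→T, R→T; Player II's induced payoffs 5, 6, 1; outcome (T, C), payoffs (4, 6).
Player II gets 6 moving first and 5 moving second, so Player II prefers to move first.

first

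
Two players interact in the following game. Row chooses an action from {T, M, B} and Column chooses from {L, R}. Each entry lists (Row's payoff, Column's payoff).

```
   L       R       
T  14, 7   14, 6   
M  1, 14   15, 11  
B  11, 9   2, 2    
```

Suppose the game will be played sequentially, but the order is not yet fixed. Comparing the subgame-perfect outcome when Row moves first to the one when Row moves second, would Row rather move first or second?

second

If Row leads: Column's best replies are T→L, M→L, B→L; Row's induced payoffs 14, 1, 11; outcome (T, L), payoffs (14, 7).
If Column leads: Row's best replies are L→T, R→M; Column's induced payoffs 7, 11; outcome (M, R), payoffs (15, 11).
Row gets 14 moving first and 15 moving second, so Row prefers to move second.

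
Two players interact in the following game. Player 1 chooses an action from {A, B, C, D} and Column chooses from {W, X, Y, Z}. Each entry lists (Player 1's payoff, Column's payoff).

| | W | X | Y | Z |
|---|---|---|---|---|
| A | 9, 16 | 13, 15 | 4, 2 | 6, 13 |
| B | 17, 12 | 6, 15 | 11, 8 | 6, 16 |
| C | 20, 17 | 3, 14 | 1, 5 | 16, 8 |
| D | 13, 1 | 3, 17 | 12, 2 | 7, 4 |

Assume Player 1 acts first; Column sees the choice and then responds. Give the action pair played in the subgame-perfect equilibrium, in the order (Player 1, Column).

(C, W)

Column best-responds to each possible Player 1 move:
- A → Column plays W (best of 16, 15, 2, 13); Player 1 gets 9.
- B → Column plays Z (best of 12, 15, 8, 16); Player 1 gets 6.
- C → Column plays W (best of 17, 14, 5, 8); Player 1 gets 20.
- D → Column plays X (best of 1, 17, 2, 4); Player 1 gets 3.
Among 9, 6, 20, 3, the best is 20 at C. Subgame-perfect outcome: (C, W) with payoffs (20, 17).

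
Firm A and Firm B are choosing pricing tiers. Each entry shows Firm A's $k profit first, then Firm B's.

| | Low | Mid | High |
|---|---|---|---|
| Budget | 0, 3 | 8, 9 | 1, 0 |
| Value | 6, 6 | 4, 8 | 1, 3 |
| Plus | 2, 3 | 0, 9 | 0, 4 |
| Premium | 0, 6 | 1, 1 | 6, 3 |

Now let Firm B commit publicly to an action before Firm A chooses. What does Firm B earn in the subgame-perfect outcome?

Firm A best-responds to each possible Firm B move:
- Low: BR = Value, leader payoff 6.
- Mid: BR = Budget, leader payoff 9.
- High: BR = Premium, leader payoff 3.
Among 6, 9, 3, the best is 9 at Mid. Subgame-perfect outcome: (Budget, Mid) with payoffs (8, 9).

9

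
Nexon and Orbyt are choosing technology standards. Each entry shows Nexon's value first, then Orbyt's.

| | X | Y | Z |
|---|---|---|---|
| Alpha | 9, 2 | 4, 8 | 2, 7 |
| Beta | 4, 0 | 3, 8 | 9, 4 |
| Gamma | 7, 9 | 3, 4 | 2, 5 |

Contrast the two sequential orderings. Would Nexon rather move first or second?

first

If Nexon leads: Orbyt's best replies are Alpha→Y, Beta→Y, Gamma→X; Nexon's induced payoffs 4, 3, 7; outcome (Gamma, X), payoffs (7, 9).
If Orbyt leads: Nexon's best replies are X→Alpha, Y→Alpha, Z→Beta; Orbyt's induced payoffs 2, 8, 4; outcome (Alpha, Y), payoffs (4, 8).
Nexon gets 7 moving first and 4 moving second, so Nexon prefers to move first.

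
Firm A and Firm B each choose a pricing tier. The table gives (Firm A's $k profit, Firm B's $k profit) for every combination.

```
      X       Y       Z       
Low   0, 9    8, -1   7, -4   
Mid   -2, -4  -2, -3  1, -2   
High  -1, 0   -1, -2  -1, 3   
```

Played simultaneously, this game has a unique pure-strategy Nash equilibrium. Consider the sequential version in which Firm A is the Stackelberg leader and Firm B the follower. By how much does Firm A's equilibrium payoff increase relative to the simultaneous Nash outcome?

1

Firm B best-responds to each possible Firm A move:
- Low: BR = X, leader payoff 0.
- Mid: BR = Z, leader payoff 1.
- High: BR = Z, leader payoff -1.
Maximizing over 0, 1, -1, Firm A chooses Mid. Subgame-perfect outcome: (Mid, Z) with payoffs (1, -2).
Under simultaneous play:
Firm A's best replies: X→Low; Y→Low; Z→Low.
Firm B's best replies: Low→X; Mid→Z; High→Z.
Only (Low, X) has each player best-responding; Nash payoffs (0, 9).
Firm A's commitment gain: 1 − 0 = 1.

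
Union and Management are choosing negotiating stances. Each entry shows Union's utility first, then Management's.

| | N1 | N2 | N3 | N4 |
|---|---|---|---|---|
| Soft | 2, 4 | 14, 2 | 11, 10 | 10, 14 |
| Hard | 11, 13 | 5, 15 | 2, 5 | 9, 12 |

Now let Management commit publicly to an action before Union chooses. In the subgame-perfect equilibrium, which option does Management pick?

Backward induction with Management moving first.
- N1: Union compares 2, 11 and picks Hard; Management would get 13.
- N2: Union compares 14, 5 and picks Soft; Management would get 2.
- N3: Union compares 11, 2 and picks Soft; Management would get 10.
- N4: Union compares 10, 9 and picks Soft; Management would get 14.
Among 13, 2, 10, 14, the best is 14 at N4. Subgame-perfect outcome: (Soft, N4) with payoffs (10, 14).

N4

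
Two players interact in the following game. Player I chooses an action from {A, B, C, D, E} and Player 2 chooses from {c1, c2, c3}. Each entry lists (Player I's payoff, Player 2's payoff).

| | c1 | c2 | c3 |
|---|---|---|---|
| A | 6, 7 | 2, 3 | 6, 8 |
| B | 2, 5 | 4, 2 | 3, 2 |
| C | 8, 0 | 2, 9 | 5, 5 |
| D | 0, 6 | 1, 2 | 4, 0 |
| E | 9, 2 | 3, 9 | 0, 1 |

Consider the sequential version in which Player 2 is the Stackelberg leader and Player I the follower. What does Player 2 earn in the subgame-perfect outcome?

Solve by backward induction (Player 2 leads).
- c1: BR = E, leader payoff 2.
- c2: BR = B, leader payoff 2.
- c3: BR = A, leader payoff 8.
Among 2, 2, 8, the best is 8 at c3. Subgame-perfect outcome: (A, c3) with payoffs (6, 8).

8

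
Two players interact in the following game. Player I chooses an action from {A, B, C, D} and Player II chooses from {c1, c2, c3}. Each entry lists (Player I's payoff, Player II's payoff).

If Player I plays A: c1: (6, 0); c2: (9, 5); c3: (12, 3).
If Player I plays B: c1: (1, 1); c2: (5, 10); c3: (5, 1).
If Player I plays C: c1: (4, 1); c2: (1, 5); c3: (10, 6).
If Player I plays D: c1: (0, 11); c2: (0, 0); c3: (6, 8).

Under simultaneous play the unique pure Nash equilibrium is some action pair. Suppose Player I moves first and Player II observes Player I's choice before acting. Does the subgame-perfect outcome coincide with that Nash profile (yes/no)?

no

Work backward from Player II's decision.
- A → Player II plays c2 (best of 0, 5, 3); Player I gets 9.
- B → Player II plays c2 (best of 1, 10, 1); Player I gets 5.
- C → Player II plays c3 (best of 1, 5, 6); Player I gets 10.
- D → Player II plays c1 (best of 11, 0, 8); Player I gets 0.
Player I's induced payoffs are 9, 5, 10, 0, so Player I commits to C. Subgame-perfect outcome: (C, c3) with payoffs (10, 6).
Under simultaneous play:
Player I's best replies: c1→A; c2→A; c3→A.
Player II's best replies: A→c2; B→c2; C→c3; D→c1.
The unique mutual best reply is (A, c2), giving (9, 5).
Sequential outcome (C, c3) differs from the Nash profile (A, c2).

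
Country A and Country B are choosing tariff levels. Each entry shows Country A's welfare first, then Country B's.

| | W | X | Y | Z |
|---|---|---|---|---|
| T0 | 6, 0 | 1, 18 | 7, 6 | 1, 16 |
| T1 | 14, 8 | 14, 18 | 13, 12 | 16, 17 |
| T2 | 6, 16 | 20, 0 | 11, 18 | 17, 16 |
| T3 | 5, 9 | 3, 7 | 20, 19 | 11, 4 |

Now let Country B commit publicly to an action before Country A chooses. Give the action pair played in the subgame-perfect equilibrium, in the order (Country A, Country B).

(T3, Y)

Country A best-responds to each possible Country B move:
- W: BR = T1, leader payoff 8.
- X: BR = T2, leader payoff 0.
- Y: BR = T3, leader payoff 19.
- Z: BR = T2, leader payoff 16.
Among 8, 0, 19, 16, the best is 19 at Y. Subgame-perfect outcome: (T3, Y) with payoffs (20, 19).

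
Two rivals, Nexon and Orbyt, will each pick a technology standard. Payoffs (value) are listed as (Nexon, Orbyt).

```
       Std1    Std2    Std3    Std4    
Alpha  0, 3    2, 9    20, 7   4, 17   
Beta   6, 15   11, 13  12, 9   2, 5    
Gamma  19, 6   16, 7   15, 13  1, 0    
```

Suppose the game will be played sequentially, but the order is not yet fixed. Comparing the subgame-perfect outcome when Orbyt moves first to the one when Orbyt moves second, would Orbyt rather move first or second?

If Nexon leads: Orbyt's best replies are Alpha→Std4, Beta→Std1, Gamma→Std3; Nexon's induced payoffs 4, 6, 15; outcome (Gamma, Std3), payoffs (15, 13).
If Orbyt leads: Nexon's best replies are Std1→Gamma, Std2→Gamma, Std3→Alpha, Std4→Alpha; Orbyt's induced payoffs 6, 7, 7, 17; outcome (Alpha, Std4), payoffs (4, 17).
Orbyt gets 17 moving first and 13 moving second, so Orbyt prefers to move first.

first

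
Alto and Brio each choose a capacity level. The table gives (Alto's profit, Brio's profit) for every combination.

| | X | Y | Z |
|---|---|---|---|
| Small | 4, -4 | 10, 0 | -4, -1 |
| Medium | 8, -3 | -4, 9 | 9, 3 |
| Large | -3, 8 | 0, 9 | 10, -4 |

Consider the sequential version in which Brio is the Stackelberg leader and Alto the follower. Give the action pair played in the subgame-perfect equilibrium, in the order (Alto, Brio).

Alto best-responds to each possible Brio move:
- X: BR = Medium, leader payoff -3.
- Y: BR = Small, leader payoff 0.
- Z: BR = Large, leader payoff -4.
Maximizing over -3, 0, -4, Brio chooses Y. Subgame-perfect outcome: (Small, Y) with payoffs (10, 0).

(Small, Y)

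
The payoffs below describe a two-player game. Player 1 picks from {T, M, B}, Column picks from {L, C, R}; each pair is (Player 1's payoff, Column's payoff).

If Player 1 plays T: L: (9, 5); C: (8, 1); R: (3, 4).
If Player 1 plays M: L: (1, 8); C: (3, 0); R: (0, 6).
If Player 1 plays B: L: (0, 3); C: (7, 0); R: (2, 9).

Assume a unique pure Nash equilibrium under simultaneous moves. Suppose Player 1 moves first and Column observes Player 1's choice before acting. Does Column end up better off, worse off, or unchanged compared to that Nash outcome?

unchanged

Solve by backward induction (Player 1 leads).
- T → Column plays L (best of 5, 1, 4); Player 1 gets 9.
- M → Column plays L (best of 8, 0, 6); Player 1 gets 1.
- B → Column plays R (best of 3, 0, 9); Player 1 gets 2.
Among 9, 1, 2, the best is 9 at T. Subgame-perfect outcome: (T, L) with payoffs (9, 5).
For the simultaneous game, intersect best replies.
Player 1's best replies: L→T; C→T; R→T.
Column's best replies: T→L; M→L; B→R.
The unique mutual best reply is (T, L), giving (9, 5).
Column earns 5 sequentially versus 5 at the Nash outcome: unchanged.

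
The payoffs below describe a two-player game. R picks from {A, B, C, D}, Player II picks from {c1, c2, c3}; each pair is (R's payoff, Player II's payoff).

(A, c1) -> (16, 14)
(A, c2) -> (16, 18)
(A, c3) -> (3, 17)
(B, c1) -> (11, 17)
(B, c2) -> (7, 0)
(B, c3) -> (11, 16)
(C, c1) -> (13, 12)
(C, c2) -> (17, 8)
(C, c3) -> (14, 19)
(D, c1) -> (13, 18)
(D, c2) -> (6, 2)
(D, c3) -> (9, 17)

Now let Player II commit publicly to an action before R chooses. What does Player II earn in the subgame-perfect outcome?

Backward induction with Player II moving first.
- c1: BR = A, leader payoff 14.
- c2: BR = C, leader payoff 8.
- c3: BR = C, leader payoff 19.
Maximizing over 14, 8, 19, Player II chooses c3. Subgame-perfect outcome: (C, c3) with payoffs (14, 19).

19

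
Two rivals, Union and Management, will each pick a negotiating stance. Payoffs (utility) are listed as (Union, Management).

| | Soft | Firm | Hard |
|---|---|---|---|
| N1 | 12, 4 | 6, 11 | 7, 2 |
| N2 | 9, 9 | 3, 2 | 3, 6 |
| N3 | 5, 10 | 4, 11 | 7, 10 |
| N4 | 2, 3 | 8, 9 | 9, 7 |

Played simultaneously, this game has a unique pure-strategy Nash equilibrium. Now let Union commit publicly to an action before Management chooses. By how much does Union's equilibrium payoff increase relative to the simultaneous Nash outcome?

1

Backward induction with Union moving first.
- N1: BR = Firm, leader payoff 6.
- N2: BR = Soft, leader payoff 9.
- N3: BR = Firm, leader payoff 4.
- N4: BR = Firm, leader payoff 8.
Union's induced payoffs are 6, 9, 4, 8, so Union commits to N2. Subgame-perfect outcome: (N2, Soft) with payoffs (9, 9).
For the simultaneous game, intersect best replies.
Union's best replies: Soft→N1; Firm→N4; Hard→N4.
Management's best replies: N1→Firm; N2→Soft; N3→Firm; N4→Firm.
The unique mutual best reply is (N4, Firm), giving (8, 9).
Union's commitment gain: 9 − 8 = 1.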